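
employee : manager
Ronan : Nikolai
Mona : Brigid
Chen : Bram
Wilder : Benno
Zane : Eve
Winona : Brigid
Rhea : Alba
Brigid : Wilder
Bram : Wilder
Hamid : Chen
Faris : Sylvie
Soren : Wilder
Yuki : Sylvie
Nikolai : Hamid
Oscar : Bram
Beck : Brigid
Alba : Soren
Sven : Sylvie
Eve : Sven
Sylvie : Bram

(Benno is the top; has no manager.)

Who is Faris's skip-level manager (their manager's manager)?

Bram

Faris reports to Sylvie, and Sylvie reports to Bram. So Faris's skip-level manager is Bram.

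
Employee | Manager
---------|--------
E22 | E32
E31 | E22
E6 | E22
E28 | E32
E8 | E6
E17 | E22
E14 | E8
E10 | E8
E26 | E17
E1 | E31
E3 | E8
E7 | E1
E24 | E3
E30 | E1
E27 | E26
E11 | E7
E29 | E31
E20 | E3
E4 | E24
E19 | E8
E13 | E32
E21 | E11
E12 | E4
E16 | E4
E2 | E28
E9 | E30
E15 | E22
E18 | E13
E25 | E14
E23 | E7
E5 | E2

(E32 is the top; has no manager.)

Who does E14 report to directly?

E8

E14 reports directly to E8.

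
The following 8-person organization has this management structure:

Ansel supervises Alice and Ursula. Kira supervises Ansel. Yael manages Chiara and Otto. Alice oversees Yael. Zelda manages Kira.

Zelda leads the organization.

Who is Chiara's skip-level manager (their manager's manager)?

Alice

Chiara reports to Yael, and Yael reports to Alice. So Chiara's skip-level manager is Alice.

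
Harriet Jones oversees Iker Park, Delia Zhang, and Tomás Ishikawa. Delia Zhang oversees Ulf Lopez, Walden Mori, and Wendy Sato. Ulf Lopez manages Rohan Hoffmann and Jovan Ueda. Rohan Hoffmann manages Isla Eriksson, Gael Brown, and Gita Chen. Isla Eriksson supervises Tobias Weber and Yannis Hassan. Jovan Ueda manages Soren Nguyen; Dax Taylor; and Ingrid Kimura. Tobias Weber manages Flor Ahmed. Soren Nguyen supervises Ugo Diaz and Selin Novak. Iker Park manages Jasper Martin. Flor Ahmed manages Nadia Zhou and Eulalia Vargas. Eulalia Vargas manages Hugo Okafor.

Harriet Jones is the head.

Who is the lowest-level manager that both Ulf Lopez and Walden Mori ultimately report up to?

Ulf Lopez's chain of managers is Delia Zhang, Harriet Jones. Walden Mori's chain of managers is Delia Zhang, Harriet Jones. The first manager that appears in both chains is Delia Zhang.

Delia Zhang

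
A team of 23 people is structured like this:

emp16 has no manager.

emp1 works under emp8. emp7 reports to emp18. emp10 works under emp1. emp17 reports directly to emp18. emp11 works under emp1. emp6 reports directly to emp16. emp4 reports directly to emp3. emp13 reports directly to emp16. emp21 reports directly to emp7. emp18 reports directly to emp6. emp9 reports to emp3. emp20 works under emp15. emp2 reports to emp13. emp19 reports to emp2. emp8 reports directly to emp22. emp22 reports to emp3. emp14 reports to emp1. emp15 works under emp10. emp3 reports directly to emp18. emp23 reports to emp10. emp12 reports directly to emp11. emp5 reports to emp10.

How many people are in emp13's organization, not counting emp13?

2

emp13 directly manages emp2. Under emp2: emp19 (1). That's 2 in total.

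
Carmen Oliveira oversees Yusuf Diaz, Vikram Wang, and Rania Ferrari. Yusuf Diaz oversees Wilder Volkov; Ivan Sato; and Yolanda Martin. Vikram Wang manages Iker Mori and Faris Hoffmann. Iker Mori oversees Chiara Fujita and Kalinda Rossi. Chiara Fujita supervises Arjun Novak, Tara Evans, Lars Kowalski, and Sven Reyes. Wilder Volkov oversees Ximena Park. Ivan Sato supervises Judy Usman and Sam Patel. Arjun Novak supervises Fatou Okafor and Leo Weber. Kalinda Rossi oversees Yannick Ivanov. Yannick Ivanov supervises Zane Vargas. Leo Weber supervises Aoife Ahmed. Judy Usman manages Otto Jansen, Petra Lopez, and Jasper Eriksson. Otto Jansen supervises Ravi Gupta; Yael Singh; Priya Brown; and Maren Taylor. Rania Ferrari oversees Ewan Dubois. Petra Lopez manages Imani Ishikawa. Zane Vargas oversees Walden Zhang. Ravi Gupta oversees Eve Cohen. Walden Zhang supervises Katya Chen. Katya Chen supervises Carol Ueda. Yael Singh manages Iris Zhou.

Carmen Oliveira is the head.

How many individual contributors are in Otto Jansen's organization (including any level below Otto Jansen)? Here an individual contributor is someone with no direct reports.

4

The people in Otto Jansen's organization with no one reporting to them are Maren Taylor, Priya Brown, Iris Zhou, Eve Cohen. That is 4.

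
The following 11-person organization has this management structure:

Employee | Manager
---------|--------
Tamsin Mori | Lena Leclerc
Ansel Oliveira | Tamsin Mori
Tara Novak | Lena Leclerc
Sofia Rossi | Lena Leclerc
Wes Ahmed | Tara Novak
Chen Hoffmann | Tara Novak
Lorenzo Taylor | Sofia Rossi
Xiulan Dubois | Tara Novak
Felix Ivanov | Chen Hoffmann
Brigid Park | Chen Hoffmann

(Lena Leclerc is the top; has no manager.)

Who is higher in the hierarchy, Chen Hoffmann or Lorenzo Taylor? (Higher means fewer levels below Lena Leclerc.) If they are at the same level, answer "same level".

Both Chen Hoffmann and Lorenzo Taylor are 2 levels below Lena Leclerc.

same level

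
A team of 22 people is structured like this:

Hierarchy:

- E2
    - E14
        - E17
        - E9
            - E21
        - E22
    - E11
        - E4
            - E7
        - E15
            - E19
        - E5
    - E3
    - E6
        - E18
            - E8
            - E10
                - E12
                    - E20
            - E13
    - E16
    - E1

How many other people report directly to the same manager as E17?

2

E17 reports to E14. E14's other direct reports are E9, E22 — 2 peers.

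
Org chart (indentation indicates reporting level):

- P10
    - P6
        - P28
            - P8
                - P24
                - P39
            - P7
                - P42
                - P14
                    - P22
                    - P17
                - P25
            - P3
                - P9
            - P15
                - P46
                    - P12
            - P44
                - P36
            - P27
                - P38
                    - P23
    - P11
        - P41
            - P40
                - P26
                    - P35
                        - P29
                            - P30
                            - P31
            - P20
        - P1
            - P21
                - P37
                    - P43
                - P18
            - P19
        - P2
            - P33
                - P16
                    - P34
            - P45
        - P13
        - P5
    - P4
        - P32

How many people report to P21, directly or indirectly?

P21 directly manages P37, P18. Under P37: P43 (1). P18 has no reports. So P21's organization is 2 direct reports plus everyone under them: 2 + 1 = 3.

3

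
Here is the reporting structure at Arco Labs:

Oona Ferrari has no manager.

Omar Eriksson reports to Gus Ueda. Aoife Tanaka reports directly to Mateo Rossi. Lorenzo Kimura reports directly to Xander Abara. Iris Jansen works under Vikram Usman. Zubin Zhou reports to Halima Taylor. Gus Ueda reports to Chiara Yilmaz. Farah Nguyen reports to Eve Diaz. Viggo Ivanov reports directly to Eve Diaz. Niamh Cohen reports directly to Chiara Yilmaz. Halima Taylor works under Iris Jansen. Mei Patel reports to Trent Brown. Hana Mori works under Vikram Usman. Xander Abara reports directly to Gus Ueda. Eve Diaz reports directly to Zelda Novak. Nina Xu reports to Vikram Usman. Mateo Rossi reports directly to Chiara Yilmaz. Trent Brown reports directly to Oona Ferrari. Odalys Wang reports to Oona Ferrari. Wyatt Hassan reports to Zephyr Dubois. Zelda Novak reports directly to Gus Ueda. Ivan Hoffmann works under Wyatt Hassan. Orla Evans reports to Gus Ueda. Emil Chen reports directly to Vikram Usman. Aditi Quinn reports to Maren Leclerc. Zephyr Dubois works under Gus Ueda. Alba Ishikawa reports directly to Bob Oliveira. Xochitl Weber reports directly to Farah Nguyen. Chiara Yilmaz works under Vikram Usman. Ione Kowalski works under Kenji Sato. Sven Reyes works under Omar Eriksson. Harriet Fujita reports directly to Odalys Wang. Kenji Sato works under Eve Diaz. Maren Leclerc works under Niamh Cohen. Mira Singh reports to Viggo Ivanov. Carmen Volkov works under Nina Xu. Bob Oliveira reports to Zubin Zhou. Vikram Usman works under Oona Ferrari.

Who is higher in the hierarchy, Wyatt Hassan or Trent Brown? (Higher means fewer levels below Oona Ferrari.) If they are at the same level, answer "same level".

Trent Brown

Wyatt Hassan is 5 levels below Oona Ferrari; Trent Brown is 1. Trent Brown is higher.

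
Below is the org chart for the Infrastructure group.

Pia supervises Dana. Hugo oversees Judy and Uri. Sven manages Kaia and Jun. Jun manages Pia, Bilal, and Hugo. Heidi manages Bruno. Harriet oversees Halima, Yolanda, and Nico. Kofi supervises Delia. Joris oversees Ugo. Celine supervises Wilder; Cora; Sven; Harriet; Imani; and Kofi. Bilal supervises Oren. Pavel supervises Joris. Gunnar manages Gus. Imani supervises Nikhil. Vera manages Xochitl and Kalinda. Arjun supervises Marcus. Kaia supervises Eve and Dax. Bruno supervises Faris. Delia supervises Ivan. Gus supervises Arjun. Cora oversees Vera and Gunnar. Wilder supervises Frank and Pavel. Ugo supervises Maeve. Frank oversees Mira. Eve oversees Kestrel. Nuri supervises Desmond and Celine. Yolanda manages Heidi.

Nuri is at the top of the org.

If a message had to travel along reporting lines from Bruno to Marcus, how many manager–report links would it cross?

9

Bruno is 4 levels below Celine, and Marcus is 5 levels below Celine (their lowest common manager). The shortest path runs up from Bruno to Celine and back down to Marcus: 4 + 5 = 9 links.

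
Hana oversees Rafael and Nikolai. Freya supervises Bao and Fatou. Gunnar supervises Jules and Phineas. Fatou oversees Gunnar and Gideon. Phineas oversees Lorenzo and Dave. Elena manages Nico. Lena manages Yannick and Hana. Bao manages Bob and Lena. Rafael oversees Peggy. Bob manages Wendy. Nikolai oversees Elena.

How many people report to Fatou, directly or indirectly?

6

Fatou directly manages Gunnar, Gideon. Under Gunnar: Phineas, Lorenzo, Dave, Jules (4). Gideon has no reports. So Fatou's organization is 2 direct reports plus everyone under them: 5 + 1 = 6.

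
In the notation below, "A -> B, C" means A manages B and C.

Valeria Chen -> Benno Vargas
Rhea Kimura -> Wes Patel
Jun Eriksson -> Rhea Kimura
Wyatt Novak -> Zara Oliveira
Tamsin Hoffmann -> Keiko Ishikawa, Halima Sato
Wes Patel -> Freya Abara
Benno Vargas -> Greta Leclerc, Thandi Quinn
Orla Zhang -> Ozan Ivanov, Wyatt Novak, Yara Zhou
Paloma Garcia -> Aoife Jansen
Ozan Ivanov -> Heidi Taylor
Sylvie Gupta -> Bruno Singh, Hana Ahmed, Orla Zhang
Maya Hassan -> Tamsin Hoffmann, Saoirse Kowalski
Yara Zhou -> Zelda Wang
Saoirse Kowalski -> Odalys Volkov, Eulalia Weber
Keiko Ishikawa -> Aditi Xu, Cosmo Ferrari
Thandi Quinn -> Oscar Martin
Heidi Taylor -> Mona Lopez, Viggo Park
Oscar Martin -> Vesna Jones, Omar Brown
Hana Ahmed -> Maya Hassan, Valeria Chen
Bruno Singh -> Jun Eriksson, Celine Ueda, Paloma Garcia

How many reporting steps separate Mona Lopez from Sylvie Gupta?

Chain from Mona Lopez up to Sylvie Gupta: Mona Lopez → Heidi Taylor → Ozan Ivanov → Orla Zhang → Sylvie Gupta. That is 4 steps up, so Mona Lopez is 4 levels below Sylvie Gupta.

4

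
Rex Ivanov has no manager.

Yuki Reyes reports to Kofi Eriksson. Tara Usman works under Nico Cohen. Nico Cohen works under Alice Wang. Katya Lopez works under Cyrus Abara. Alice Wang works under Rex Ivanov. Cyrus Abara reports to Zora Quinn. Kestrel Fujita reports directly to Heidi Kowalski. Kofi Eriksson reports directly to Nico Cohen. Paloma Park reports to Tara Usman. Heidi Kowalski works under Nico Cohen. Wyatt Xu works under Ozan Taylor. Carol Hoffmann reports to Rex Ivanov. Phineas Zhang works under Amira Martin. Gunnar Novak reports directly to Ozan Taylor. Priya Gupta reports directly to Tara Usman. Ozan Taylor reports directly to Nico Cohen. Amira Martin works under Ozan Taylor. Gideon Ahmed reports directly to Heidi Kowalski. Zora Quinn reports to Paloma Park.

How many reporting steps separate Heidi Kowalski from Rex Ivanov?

Chain from Heidi Kowalski up to Rex Ivanov: Heidi Kowalski → Nico Cohen → Alice Wang → Rex Ivanov. That is 3 steps up, so Heidi Kowalski is 3 levels below Rex Ivanov.

3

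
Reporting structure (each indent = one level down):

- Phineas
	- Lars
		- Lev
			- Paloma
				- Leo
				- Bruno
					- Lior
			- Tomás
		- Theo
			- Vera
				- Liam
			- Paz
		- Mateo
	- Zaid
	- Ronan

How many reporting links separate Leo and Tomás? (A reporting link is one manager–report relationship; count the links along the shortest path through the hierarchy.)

Leo is 2 levels below Lev, and Tomás is 1 level below Lev (their lowest common manager). The shortest path runs up from Leo to Lev and back down to Tomás: 2 + 1 = 3 links.

3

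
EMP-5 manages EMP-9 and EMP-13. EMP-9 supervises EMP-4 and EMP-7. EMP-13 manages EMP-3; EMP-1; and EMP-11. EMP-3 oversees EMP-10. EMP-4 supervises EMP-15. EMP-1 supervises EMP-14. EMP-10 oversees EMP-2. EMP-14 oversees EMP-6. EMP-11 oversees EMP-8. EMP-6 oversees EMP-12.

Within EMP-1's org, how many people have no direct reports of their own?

The only person in EMP-1's organization with no one reporting to them is EMP-12. That is 1.

1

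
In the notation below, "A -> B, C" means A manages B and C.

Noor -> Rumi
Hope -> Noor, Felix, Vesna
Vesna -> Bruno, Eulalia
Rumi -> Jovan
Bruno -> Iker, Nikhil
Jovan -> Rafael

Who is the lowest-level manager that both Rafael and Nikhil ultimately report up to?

Hope

Rafael's chain of managers is Jovan, Rumi, Noor, Hope. Nikhil's chain of managers is Bruno, Vesna, Hope. The first manager that appears in both chains is Hope.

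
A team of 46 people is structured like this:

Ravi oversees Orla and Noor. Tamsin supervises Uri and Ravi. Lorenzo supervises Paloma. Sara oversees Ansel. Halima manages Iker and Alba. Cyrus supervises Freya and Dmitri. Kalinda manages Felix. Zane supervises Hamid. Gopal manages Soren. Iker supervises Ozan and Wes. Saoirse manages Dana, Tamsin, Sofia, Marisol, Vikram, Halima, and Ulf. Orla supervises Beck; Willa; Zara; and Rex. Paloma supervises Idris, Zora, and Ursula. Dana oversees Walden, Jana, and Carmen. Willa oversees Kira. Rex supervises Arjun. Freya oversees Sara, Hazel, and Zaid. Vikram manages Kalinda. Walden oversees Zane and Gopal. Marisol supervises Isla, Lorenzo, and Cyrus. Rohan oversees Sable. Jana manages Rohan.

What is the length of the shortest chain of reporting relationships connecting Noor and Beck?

3

Noor is 1 level below Ravi, and Beck is 2 levels below Ravi (their lowest common manager). The shortest path runs up from Noor to Ravi and back down to Beck: 1 + 2 = 3 links.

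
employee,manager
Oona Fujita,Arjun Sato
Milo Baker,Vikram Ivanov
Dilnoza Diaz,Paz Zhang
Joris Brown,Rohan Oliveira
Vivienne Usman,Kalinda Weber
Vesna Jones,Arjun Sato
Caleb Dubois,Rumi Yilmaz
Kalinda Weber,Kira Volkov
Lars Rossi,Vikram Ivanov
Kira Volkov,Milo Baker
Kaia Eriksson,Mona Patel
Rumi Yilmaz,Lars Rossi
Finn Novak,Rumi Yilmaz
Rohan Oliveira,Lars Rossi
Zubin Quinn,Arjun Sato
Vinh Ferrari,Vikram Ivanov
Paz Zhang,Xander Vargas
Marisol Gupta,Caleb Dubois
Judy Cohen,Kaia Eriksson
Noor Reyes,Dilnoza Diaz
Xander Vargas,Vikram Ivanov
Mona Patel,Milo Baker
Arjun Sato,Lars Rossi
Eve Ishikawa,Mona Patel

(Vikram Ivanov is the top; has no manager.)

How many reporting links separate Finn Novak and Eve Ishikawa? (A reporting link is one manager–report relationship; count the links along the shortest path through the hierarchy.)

6

Finn Novak is 3 levels below Vikram Ivanov, and Eve Ishikawa is 3 levels below Vikram Ivanov (their lowest common manager). The shortest path runs up from Finn Novak to Vikram Ivanov and back down to Eve Ishikawa: 3 + 3 = 6 links.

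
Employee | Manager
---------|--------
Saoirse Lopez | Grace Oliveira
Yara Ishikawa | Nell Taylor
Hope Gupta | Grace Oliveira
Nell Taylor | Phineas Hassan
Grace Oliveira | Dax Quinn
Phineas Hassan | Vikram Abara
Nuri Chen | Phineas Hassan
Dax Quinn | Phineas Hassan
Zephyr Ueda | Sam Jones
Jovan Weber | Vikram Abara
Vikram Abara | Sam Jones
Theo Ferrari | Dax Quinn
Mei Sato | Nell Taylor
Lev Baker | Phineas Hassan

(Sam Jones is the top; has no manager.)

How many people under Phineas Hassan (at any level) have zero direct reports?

7

The people in Phineas Hassan's organization with no one reporting to them are Nuri Chen, Lev Baker, Mei Sato, Yara Ishikawa, Saoirse Lopez, Hope Gupta, Theo Ferrari. That is 7.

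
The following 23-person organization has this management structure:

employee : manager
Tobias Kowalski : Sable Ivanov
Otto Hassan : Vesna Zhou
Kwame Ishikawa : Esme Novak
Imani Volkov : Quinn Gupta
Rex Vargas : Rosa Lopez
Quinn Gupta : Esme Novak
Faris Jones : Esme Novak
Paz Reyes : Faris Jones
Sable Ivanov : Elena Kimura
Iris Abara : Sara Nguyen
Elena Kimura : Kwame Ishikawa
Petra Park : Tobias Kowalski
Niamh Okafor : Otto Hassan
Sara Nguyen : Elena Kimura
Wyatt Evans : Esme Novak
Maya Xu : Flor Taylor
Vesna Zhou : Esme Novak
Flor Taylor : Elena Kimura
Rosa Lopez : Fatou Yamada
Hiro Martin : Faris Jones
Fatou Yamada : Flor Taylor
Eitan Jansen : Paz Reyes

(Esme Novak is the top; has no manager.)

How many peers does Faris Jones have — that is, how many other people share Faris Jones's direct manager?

4

Faris Jones reports to Esme Novak. Esme Novak's other direct reports are Quinn Gupta, Kwame Ishikawa, Vesna Zhou, Wyatt Evans — 4 peers.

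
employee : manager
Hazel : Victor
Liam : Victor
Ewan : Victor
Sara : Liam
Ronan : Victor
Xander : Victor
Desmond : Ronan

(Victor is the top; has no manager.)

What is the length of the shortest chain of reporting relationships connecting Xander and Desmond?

Xander is 1 level below Victor, and Desmond is 2 levels below Victor (their lowest common manager). The shortest path runs up from Xander to Victor and back down to Desmond: 1 + 2 = 3 links.

3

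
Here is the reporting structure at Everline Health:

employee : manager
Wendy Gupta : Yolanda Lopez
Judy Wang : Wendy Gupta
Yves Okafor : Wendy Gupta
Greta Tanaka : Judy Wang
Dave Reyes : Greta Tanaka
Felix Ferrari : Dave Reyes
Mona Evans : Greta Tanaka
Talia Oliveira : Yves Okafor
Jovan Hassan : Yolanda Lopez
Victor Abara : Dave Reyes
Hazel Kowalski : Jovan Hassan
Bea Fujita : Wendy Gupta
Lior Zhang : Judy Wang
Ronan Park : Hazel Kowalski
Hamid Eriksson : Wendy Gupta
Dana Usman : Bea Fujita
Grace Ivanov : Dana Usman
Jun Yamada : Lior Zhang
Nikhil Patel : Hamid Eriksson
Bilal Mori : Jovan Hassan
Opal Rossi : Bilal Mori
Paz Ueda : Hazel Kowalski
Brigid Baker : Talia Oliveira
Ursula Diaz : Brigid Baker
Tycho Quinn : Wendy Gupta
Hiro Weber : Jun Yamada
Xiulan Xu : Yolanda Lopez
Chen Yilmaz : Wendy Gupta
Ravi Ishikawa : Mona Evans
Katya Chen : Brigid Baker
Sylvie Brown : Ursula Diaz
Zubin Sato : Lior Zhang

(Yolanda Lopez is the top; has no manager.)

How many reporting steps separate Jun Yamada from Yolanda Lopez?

Chain from Jun Yamada up to Yolanda Lopez: Jun Yamada → Lior Zhang → Judy Wang → Wendy Gupta → Yolanda Lopez. That is 4 steps up, so Jun Yamada is 4 levels below Yolanda Lopez.

4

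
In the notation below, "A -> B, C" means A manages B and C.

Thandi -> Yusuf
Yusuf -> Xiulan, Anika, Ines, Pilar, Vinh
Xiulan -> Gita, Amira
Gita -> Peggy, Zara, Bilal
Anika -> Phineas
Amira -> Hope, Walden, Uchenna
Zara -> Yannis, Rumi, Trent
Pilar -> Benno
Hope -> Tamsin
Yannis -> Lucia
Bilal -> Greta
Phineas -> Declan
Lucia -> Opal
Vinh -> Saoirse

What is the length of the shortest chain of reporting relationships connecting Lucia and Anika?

Lucia is 5 levels below Yusuf, and Anika is 1 level below Yusuf (their lowest common manager). The shortest path runs up from Lucia to Yusuf and back down to Anika: 5 + 1 = 6 links.

6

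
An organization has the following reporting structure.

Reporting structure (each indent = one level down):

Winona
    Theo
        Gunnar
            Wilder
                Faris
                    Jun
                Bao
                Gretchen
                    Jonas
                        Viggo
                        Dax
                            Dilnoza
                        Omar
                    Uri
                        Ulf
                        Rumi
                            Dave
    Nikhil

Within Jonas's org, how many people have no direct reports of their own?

The people in Jonas's organization with no one reporting to them are Omar, Dilnoza, Viggo. That is 3.

3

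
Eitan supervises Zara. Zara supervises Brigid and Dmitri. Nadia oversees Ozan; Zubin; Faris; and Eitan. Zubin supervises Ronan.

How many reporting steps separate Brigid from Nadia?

3

Chain from Brigid up to Nadia: Brigid → Zara → Eitan → Nadia. That is 3 steps up, so Brigid is 3 levels below Nadia.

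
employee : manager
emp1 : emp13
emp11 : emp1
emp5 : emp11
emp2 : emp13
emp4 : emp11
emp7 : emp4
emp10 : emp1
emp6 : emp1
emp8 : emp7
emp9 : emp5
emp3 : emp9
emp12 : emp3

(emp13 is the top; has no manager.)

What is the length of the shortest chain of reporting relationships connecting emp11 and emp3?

emp3 is in emp11's organization: the chain from emp3 up to emp11 is emp3 → emp9 → emp5 → emp11, which is 3 links.

3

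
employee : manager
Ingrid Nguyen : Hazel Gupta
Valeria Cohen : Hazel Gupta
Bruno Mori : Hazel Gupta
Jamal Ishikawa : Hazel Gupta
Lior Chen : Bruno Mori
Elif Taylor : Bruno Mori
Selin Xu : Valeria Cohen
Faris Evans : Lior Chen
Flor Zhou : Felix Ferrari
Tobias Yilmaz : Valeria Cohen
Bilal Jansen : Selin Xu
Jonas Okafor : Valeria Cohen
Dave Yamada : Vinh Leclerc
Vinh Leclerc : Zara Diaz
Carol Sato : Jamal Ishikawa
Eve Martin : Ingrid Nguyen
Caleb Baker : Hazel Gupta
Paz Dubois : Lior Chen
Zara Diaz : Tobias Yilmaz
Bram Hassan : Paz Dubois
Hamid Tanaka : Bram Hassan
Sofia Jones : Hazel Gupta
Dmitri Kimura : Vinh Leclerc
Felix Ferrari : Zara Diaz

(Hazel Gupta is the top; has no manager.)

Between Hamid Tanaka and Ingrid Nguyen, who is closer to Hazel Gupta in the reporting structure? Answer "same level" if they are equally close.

Ingrid Nguyen

Hamid Tanaka is 5 levels below Hazel Gupta; Ingrid Nguyen is 1. Ingrid Nguyen is higher.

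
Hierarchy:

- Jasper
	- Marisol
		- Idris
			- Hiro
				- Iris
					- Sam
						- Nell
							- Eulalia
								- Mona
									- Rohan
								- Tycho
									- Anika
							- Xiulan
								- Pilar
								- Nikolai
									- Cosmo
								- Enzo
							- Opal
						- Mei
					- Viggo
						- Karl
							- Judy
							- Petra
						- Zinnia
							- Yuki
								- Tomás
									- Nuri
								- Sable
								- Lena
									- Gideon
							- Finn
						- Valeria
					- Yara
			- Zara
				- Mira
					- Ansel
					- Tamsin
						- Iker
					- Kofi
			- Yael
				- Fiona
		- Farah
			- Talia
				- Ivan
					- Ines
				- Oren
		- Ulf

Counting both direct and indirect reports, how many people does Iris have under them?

28

Iris directly manages Sam, Viggo, Yara. Under Sam: Mei, Nell, Opal, Xiulan, Enzo, Nikolai, Cosmo, Pilar, Eulalia, Tycho, Anika, Mona, Rohan (13). Under Viggo: Valeria, Zinnia, Finn, Yuki, Lena, Gideon, Sable, Tomás, Nuri, Karl, Petra, Judy (12). Yara has no reports. So Iris's organization is 3 direct reports plus everyone under them: 14 + 13 + 1 = 28.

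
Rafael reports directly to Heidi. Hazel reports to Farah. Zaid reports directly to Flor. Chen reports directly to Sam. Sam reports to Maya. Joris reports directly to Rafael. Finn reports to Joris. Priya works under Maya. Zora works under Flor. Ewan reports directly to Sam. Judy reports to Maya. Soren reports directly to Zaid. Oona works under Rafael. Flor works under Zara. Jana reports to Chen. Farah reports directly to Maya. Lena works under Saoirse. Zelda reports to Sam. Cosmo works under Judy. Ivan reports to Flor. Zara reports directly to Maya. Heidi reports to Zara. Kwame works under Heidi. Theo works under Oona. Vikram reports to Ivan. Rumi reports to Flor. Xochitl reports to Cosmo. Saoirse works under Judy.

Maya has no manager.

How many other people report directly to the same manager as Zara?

4

Zara reports to Maya. Maya's other direct reports are Farah, Sam, Judy, Priya — 4 peers.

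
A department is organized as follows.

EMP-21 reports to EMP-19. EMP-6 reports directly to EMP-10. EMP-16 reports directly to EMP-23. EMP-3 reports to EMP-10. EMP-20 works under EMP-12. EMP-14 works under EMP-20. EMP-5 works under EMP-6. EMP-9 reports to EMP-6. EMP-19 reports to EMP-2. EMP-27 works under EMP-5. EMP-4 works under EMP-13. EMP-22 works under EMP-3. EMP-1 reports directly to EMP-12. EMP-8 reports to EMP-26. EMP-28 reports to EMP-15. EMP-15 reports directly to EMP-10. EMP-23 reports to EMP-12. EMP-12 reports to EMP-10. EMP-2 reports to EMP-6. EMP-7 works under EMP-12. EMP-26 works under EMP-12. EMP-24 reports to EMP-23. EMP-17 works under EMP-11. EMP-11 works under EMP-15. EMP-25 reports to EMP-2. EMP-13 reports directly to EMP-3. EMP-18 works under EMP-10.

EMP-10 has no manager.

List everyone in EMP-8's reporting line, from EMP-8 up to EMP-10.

EMP-8 -> EMP-26 -> EMP-12 -> EMP-10

EMP-8 reports to EMP-26. EMP-26 reports to EMP-12. EMP-12 reports to EMP-10. EMP-10 is at the top.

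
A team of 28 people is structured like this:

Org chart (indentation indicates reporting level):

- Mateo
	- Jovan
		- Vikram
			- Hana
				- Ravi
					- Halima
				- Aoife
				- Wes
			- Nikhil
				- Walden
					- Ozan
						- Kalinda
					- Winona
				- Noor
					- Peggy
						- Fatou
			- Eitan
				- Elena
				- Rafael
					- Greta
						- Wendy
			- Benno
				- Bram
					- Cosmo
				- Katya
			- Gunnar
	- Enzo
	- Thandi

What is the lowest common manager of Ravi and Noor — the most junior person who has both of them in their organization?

Ravi's chain of managers is Hana, Vikram, Jovan, Mateo. Noor's chain of managers is Nikhil, Vikram, Jovan, Mateo. The first manager that appears in both chains is Vikram.

Vikram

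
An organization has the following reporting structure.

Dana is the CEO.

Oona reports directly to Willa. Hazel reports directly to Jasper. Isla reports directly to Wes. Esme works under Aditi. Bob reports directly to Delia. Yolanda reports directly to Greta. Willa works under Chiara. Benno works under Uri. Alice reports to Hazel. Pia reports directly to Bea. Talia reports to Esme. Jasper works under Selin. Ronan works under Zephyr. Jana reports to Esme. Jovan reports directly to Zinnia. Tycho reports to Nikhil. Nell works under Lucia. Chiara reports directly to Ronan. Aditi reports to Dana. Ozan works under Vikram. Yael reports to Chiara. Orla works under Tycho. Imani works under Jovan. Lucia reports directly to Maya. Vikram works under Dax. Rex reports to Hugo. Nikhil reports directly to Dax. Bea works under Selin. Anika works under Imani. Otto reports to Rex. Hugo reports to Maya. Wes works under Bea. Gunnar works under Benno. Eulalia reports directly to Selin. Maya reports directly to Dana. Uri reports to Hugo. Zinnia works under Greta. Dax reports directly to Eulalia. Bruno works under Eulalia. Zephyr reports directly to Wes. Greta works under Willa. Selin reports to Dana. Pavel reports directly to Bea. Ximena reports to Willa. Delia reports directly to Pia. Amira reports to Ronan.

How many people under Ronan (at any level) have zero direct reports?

The people in Ronan's organization with no one reporting to them are Amira, Yael, Ximena, Yolanda, Anika, Oona. That is 6.

6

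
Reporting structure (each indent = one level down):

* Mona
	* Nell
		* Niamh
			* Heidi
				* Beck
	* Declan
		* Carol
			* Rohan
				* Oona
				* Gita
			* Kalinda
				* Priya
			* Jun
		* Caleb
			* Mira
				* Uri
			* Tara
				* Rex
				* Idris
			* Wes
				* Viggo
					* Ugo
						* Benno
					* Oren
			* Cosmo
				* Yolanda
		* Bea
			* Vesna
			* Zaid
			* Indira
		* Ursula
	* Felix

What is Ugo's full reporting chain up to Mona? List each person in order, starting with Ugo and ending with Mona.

Ugo -> Viggo -> Wes -> Caleb -> Declan -> Mona

Ugo reports to Viggo. Viggo reports to Wes. Wes reports to Caleb. Caleb reports to Declan. Declan reports to Mona. Mona is at the top.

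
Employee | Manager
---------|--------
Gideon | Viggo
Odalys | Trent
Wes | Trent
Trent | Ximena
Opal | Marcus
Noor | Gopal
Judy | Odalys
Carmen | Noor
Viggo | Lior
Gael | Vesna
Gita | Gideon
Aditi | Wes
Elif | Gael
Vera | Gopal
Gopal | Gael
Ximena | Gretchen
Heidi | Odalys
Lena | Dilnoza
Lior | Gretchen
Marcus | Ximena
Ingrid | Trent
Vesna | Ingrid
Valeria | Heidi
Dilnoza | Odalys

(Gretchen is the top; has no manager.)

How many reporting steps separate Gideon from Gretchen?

3

Chain from Gideon up to Gretchen: Gideon → Viggo → Lior → Gretchen. That is 3 steps up, so Gideon is 3 levels below Gretchen.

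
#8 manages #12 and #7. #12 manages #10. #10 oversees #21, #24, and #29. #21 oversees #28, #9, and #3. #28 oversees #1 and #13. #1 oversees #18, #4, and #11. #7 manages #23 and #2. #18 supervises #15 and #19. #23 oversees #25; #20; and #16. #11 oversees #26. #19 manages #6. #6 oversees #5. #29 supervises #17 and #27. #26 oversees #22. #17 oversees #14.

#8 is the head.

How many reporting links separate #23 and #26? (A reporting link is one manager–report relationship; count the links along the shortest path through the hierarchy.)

#23 is 2 levels below #8, and #26 is 7 levels below #8 (their lowest common manager). The shortest path runs up from #23 to #8 and back down to #26: 2 + 7 = 9 links.

9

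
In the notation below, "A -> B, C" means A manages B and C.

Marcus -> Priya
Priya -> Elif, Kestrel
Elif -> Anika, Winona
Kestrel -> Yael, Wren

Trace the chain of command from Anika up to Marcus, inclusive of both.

Anika -> Elif -> Priya -> Marcus

Anika reports to Elif. Elif reports to Priya. Priya reports to Marcus. Marcus is at the top.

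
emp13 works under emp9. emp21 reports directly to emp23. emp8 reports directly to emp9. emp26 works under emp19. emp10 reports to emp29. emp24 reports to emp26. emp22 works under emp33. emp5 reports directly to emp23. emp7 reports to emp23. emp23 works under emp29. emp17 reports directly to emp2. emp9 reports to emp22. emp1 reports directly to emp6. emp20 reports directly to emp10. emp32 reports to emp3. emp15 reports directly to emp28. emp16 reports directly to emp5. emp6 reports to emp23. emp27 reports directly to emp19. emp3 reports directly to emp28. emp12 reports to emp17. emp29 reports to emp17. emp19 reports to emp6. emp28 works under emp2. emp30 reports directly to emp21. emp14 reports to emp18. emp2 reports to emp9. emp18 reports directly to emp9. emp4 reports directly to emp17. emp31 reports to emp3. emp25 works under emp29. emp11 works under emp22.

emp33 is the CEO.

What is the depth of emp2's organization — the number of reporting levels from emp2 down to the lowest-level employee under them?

7

The longest chain under emp2 runs emp2 → emp17 → emp29 → emp23 → emp6 → emp19 → emp26 → emp24, which is 7 levels below emp2.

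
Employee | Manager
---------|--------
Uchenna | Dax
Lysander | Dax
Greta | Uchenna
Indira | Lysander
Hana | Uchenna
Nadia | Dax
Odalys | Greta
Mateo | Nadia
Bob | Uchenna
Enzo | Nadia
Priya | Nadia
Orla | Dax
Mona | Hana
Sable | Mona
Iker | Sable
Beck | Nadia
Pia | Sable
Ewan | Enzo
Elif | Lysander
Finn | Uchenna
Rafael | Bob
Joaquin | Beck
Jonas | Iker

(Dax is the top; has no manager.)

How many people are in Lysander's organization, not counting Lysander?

Lysander directly manages Indira, Elif. Indira has no reports. Elif has no reports. So Lysander's organization is 2 direct reports plus everyone under them: 1 + 1 = 2.

2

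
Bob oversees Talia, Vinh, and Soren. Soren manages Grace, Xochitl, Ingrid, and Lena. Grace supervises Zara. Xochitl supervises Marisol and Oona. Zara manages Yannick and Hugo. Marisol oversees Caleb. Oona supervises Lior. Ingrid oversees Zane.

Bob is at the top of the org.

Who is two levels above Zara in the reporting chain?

Soren

Zara reports to Grace, and Grace reports to Soren. So Zara's skip-level manager is Soren.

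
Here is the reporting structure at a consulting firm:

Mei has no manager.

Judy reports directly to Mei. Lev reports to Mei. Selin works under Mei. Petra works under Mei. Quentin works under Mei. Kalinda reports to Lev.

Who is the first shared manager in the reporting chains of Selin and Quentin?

Mei

Selin's chain of managers is Mei. Quentin's chain of managers is Mei. The first manager that appears in both chains is Mei.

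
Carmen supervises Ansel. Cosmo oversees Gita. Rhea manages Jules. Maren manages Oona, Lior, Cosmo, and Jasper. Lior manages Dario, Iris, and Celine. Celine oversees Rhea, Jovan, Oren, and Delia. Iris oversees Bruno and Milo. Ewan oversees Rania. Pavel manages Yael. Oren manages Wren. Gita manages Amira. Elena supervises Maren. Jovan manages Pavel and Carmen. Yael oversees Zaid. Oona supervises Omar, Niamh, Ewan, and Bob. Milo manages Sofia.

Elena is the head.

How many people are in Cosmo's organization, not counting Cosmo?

2

Cosmo directly manages Gita. Under Gita: Amira (1). That's 2 in total.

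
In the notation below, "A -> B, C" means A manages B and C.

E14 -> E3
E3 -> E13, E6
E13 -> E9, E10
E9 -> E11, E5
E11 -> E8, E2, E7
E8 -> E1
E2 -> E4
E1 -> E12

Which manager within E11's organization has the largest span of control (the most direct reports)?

Direct-report counts within E11's organization: E11 has 3; E2 has 1; E8 has 1; E1 has 1. The largest is 3, held by E11.

E11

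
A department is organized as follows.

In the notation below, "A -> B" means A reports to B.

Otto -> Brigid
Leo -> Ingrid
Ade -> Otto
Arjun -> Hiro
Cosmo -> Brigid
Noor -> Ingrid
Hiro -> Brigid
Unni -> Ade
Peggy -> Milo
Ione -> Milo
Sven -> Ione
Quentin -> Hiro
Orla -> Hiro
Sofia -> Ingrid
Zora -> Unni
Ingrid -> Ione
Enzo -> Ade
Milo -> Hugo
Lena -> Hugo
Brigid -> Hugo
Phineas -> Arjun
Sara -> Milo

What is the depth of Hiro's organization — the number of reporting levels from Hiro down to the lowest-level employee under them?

2

The longest chain under Hiro runs Hiro → Arjun → Phineas, which is 2 levels below Hiro.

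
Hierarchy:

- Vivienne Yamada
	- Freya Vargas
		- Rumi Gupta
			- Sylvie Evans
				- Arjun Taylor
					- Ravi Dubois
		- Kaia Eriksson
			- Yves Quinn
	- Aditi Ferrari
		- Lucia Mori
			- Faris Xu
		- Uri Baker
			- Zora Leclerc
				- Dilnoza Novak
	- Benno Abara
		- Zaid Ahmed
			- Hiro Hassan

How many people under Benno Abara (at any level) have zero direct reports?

The only person in Benno Abara's organization with no one reporting to them is Hiro Hassan. That is 1.

1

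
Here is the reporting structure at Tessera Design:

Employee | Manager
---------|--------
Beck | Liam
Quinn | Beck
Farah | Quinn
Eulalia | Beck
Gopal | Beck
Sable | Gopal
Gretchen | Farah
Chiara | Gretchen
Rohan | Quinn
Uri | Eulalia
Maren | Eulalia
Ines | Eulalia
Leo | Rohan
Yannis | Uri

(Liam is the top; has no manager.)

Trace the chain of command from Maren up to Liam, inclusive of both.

Maren -> Eulalia -> Beck -> Liam

Maren reports to Eulalia. Eulalia reports to Beck. Beck reports to Liam. Liam is at the top.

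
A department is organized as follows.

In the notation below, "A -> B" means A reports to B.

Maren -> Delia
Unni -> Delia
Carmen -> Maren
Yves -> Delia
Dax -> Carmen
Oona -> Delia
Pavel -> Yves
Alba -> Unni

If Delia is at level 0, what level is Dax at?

3

Chain from Dax up to Delia: Dax → Carmen → Maren → Delia. That is 3 steps up, so Dax is 3 levels below Delia.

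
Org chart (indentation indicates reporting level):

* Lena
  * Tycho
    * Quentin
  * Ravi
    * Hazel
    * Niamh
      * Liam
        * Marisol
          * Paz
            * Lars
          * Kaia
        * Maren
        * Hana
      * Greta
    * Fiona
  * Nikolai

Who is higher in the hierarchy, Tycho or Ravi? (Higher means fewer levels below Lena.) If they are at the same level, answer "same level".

same level

Both Tycho and Ravi are 1 level below Lena.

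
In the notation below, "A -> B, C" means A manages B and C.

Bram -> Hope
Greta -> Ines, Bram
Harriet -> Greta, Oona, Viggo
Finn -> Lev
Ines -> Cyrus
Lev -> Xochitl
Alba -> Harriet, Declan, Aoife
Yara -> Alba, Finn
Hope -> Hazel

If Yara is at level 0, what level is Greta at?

3

Chain from Greta up to Yara: Greta → Harriet → Alba → Yara. That is 3 steps up, so Greta is 3 levels below Yara.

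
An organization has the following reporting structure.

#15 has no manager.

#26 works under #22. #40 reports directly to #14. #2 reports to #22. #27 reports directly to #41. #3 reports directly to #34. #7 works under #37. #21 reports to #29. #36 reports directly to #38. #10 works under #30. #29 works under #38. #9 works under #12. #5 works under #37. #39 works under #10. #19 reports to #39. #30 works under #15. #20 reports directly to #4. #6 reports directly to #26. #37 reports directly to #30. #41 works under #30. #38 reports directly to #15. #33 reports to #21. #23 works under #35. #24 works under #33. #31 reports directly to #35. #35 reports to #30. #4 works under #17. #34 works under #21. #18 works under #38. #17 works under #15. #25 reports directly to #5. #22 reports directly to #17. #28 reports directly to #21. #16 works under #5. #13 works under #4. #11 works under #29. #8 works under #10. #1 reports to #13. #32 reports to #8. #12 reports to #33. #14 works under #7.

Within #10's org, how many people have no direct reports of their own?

2

The people in #10's organization with no one reporting to them are #19, #32. That is 2.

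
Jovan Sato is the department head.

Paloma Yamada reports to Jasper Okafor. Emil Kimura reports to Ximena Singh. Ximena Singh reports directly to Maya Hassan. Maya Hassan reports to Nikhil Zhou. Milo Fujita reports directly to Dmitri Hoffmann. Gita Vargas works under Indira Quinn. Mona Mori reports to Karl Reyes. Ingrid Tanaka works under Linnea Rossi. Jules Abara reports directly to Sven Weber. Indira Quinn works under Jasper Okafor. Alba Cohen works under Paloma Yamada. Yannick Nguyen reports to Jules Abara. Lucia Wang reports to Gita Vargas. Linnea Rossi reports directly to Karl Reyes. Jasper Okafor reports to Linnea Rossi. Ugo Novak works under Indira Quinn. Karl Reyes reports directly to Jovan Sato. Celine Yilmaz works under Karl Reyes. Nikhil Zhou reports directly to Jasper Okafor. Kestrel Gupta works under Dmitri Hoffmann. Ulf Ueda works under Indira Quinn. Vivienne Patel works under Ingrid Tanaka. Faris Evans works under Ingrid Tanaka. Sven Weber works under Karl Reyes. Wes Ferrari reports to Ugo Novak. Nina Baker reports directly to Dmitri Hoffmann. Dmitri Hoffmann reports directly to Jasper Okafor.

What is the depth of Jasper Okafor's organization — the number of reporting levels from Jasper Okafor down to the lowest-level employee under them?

The longest chain under Jasper Okafor runs Jasper Okafor → Nikhil Zhou → Maya Hassan → Ximena Singh → Emil Kimura, which is 4 levels below Jasper Okafor.

4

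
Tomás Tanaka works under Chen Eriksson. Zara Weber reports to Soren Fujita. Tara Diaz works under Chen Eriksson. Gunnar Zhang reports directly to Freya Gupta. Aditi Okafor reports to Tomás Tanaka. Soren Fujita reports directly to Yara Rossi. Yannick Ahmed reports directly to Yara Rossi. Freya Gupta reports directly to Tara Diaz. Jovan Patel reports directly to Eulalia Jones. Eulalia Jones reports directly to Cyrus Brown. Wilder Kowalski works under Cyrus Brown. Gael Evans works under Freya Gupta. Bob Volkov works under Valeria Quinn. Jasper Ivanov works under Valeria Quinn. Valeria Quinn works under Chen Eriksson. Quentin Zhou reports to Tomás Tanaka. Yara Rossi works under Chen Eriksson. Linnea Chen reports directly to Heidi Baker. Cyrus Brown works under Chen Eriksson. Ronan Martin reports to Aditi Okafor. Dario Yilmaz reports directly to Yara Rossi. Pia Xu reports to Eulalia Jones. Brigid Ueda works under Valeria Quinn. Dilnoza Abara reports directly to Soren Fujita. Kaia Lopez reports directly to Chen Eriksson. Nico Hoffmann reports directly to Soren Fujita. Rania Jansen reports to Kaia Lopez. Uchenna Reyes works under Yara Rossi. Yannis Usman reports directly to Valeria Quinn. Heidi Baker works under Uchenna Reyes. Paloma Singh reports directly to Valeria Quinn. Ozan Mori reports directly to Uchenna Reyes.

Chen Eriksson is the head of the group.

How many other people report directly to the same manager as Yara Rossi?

5

Yara Rossi reports to Chen Eriksson. Chen Eriksson's other direct reports are Tomás Tanaka, Valeria Quinn, Tara Diaz, Cyrus Brown, Kaia Lopez — 5 peers.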